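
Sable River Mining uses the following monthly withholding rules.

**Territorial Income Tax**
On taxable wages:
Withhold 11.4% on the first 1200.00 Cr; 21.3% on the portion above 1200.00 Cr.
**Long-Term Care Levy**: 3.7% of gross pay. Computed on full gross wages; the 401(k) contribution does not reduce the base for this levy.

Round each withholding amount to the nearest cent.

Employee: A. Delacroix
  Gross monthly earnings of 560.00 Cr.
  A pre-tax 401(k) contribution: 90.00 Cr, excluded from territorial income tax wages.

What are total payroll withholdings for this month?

Territorial Income Tax: taxable = 560.00 Cr − 90.00 Cr = 470.00 Cr
  11.4% × 470.00 Cr = 53.58 Cr
Long-Term Care Levy: 3.7% × 560.00 Cr = 20.72 Cr
Total: 53.58 Cr + 20.72 Cr = 74.30 Cr

74.30 Cr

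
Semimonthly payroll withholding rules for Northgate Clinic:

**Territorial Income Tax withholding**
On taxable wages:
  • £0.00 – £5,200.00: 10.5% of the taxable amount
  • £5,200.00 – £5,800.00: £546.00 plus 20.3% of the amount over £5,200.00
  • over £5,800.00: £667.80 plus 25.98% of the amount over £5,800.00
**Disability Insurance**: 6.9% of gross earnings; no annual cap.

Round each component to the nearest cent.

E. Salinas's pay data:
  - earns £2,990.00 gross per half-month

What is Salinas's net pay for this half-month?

Territorial Income Tax: taxable = £2,990.00
  10.5% × £2,990.00 = £313.95
Disability Insurance: 6.9% × £2,990.00 = £206.31
Total withheld: £313.95 + £206.31 = £520.26
Net pay: £2,990.00 − £520.26 = £2,469.74

£2,469.74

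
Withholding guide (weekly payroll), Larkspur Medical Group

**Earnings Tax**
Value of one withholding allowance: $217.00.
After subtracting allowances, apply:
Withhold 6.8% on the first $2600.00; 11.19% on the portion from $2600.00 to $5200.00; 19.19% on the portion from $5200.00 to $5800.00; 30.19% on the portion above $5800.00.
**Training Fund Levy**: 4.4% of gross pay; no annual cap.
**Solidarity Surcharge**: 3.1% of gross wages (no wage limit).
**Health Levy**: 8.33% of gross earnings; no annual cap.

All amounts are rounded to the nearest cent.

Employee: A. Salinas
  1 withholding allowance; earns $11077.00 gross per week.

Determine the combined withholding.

$3863.98

Earnings Tax: taxable = $11077.00 − 1×$217.00 = $10860.00
  $582.88 + 30.19% × ($10860.00 − $5800.00) = $582.88 + 30.19% × $5060.00 = $2110.49
Training Fund Levy: 4.4% × $11077.00 = $487.39
Solidarity Surcharge: 3.1% × $11077.00 = $343.39
Health Levy: 8.33% × $11077.00 = $922.71
Total: $2110.49 + $487.39 + $343.39 + $922.71 = $3863.98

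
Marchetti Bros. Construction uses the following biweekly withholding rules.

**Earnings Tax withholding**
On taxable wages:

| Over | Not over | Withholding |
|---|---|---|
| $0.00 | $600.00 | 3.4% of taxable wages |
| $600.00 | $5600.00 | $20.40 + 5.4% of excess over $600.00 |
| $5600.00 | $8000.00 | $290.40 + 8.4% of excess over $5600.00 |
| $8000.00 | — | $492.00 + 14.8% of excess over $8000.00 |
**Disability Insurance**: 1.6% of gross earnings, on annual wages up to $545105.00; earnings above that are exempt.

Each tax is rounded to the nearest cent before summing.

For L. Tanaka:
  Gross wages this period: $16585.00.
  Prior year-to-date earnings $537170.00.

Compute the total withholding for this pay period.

Earnings Tax: taxable = $16585.00
  $492.00 + 14.8% × ($16585.00 − $8000.00) = $492.00 + 14.8% × $8585.00 = $1762.58
Disability Insurance: cap $545105.00 − YTD $537170.00 = $7935.00 subject; 1.6% × $7935.00 = $126.96
Total: $1762.58 + $126.96 = $1889.54

$1889.54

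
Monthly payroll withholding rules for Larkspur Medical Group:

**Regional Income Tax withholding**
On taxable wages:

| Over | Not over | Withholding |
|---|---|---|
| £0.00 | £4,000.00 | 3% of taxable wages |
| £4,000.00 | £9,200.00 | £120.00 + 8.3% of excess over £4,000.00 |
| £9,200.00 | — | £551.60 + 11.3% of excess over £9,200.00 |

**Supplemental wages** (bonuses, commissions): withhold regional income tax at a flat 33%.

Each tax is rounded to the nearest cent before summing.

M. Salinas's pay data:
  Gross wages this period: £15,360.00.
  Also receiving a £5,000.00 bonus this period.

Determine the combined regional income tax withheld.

Regional Income Tax: taxable = £15,360.00
  £551.60 + 11.3% × (£15,360.00 − £9,200.00) = £551.60 + 11.3% × £6,160.00 = £1,247.68
Supplemental (33% flat on bonus): 33% × £5,000.00 = £1,650.00
Total regional income tax: £1,247.68 + £1,650.00 = £2,897.68

£2,897.68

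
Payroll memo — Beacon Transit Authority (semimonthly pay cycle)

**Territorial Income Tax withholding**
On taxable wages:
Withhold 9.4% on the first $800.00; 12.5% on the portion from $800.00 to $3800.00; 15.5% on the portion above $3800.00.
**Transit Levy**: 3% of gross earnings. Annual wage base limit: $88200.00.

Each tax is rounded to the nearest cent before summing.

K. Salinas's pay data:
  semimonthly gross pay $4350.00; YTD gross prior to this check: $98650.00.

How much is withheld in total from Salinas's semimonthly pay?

$535.45

Territorial Income Tax: taxable = $4350.00
  $450.20 + 15.5% × ($4350.00 − $3800.00) = $450.20 + 15.5% × $550.00 = $535.45
Transit Levy: YTD $98650.00 ≥ cap $88200.00 → $0.00
Total: $535.45 + $0.00 = $535.45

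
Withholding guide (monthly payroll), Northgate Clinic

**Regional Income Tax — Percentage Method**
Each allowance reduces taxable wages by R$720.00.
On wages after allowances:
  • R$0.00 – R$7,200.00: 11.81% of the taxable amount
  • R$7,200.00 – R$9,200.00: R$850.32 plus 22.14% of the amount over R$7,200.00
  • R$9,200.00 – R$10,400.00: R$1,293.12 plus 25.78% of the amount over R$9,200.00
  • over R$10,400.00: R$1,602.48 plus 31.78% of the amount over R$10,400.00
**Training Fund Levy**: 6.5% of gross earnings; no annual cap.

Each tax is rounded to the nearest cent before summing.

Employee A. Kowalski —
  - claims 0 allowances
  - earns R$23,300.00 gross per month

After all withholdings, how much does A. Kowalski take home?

Regional Income Tax: taxable = R$23,300.00
  R$1,602.48 + 31.78% × (R$23,300.00 − R$10,400.00) = R$1,602.48 + 31.78% × R$12,900.00 = R$5,702.10
Training Fund Levy: 6.5% × R$23,300.00 = R$1,514.50
Total withheld: R$5,702.10 + R$1,514.50 = R$7,216.60
Net pay: R$23,300.00 − R$7,216.60 = R$16,083.40

R$16,083.40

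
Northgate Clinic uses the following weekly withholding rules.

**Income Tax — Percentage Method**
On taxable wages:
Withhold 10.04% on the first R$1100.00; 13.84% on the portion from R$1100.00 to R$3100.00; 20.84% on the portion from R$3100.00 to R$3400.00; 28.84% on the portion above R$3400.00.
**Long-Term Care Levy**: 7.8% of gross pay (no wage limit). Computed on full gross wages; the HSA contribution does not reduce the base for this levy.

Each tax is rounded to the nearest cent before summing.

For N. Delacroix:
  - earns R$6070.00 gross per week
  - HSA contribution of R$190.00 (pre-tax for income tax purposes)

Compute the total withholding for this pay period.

Income Tax: taxable = R$6070.00 − R$190.00 = R$5880.00
  R$449.76 + 28.84% × (R$5880.00 − R$3400.00) = R$449.76 + 28.84% × R$2480.00 = R$1164.99
Long-Term Care Levy: 7.8% × R$6070.00 = R$473.46
Total: R$1164.99 + R$473.46 = R$1638.45

R$1638.45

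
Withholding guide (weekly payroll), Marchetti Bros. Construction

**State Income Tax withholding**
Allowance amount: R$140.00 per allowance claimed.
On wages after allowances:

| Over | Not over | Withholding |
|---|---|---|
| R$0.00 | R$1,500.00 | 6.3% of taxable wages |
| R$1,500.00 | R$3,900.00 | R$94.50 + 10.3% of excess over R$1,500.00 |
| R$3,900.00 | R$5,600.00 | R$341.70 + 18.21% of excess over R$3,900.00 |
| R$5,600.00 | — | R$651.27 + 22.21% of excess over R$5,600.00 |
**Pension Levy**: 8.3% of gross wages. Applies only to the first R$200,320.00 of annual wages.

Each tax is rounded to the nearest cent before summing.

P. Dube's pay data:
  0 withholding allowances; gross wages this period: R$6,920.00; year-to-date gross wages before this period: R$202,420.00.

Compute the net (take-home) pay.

R$5,975.56

State Income Tax: taxable = R$6,920.00
  R$651.27 + 22.21% × (R$6,920.00 − R$5,600.00) = R$651.27 + 22.21% × R$1,320.00 = R$944.44
Pension Levy: YTD R$202,420.00 ≥ cap R$200,320.00 → R$0.00
Total withheld: R$944.44 + R$0.00 = R$944.44
Net pay: R$6,920.00 − R$944.44 = R$5,975.56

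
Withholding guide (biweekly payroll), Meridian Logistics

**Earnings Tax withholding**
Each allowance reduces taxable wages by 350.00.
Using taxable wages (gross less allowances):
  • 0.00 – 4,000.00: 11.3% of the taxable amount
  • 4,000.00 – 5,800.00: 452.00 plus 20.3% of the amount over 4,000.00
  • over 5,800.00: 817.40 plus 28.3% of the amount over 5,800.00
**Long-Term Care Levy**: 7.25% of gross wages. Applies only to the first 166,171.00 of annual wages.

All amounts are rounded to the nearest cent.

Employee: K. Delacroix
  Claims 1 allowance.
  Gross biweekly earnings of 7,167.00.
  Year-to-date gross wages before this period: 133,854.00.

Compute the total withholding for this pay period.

Earnings Tax: taxable = 7,167.00 − 1×350.00 = 6,817.00
  817.40 + 28.3% × (6,817.00 − 5,800.00) = 817.40 + 28.3% × 1,017.00 = 1,105.21
Long-Term Care Levy: 7.25% × 7,167.00 = 519.61
Total: 1,105.21 + 519.61 = 1,624.82

1,624.82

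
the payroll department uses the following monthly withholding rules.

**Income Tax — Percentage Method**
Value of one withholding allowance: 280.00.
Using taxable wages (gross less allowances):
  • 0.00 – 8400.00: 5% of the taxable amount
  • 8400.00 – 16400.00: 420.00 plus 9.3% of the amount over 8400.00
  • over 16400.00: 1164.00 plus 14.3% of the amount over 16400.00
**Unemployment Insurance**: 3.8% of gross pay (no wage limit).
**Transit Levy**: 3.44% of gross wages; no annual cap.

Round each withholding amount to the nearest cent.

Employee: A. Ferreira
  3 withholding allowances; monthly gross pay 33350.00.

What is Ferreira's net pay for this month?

27467.73

Income Tax: taxable = 33350.00 − 3×280.00 = 32510.00
  1164.00 + 14.3% × (32510.00 − 16400.00) = 1164.00 + 14.3% × 16110.00 = 3467.73
Unemployment Insurance: 3.8% × 33350.00 = 1267.30
Transit Levy: 3.44% × 33350.00 = 1147.24
Total withheld: 3467.73 + 1267.30 + 1147.24 = 5882.27
Net pay: 33350.00 − 5882.27 = 27467.73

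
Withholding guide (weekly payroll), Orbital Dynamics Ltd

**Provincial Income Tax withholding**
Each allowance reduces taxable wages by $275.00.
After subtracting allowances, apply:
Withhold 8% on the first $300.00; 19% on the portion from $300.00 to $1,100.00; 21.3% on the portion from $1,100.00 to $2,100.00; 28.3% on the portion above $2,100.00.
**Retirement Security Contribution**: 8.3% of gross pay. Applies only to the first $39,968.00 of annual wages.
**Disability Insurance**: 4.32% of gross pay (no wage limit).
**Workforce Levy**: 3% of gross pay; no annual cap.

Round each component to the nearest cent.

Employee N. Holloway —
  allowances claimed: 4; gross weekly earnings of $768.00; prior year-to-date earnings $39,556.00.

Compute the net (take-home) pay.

Provincial Income Tax: taxable = $768.00 − 4×$275.00 = $-332.00
  Taxable ≤ 0 → $0.00
Retirement Security Contribution: cap $39,968.00 − YTD $39,556.00 = $412.00 subject; 8.3% × $412.00 = $34.20
Disability Insurance: 4.32% × $768.00 = $33.18
Workforce Levy: 3% × $768.00 = $23.04
Total withheld: $0.00 + $34.20 + $33.18 + $23.04 = $90.42
Net pay: $768.00 − $90.42 = $677.58

$677.58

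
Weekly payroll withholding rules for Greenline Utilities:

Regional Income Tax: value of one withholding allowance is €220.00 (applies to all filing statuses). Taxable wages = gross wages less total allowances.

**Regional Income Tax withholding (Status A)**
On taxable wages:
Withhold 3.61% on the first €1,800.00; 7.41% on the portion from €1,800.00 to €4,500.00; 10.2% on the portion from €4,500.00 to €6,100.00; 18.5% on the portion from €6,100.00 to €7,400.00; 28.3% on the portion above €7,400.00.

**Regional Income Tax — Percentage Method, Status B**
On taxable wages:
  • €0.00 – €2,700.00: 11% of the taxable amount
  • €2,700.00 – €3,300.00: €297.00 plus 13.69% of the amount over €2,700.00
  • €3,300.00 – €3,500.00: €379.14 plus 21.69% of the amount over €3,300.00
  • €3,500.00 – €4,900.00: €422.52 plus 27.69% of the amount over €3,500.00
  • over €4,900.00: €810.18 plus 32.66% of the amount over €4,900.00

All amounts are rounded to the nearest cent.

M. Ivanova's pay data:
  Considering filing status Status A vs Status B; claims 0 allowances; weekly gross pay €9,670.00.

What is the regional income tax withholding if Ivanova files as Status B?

€2,368.06

Regional Income Tax (Status B): taxable = €9,670.00
  €810.18 + 32.66% × (€9,670.00 − €4,900.00) = €810.18 + 32.66% × €4,770.00 = €2,368.06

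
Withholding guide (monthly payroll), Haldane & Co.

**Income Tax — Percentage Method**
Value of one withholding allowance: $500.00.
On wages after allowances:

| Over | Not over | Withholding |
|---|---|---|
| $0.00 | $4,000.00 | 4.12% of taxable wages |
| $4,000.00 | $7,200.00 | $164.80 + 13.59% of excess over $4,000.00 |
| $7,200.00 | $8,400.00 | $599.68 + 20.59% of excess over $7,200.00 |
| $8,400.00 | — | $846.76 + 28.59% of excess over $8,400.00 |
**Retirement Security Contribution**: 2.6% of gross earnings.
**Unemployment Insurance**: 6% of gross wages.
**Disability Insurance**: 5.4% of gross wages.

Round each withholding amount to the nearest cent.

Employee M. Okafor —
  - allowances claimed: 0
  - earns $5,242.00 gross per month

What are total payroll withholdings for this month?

Income Tax: taxable = $5,242.00
  $164.80 + 13.59% × ($5,242.00 − $4,000.00) = $164.80 + 13.59% × $1,242.00 = $333.59
Retirement Security Contribution: 2.6% × $5,242.00 = $136.29
Unemployment Insurance: 6% × $5,242.00 = $314.52
Disability Insurance: 5.4% × $5,242.00 = $283.07
Total: $333.59 + $136.29 + $314.52 + $283.07 = $1,067.47

$1,067.47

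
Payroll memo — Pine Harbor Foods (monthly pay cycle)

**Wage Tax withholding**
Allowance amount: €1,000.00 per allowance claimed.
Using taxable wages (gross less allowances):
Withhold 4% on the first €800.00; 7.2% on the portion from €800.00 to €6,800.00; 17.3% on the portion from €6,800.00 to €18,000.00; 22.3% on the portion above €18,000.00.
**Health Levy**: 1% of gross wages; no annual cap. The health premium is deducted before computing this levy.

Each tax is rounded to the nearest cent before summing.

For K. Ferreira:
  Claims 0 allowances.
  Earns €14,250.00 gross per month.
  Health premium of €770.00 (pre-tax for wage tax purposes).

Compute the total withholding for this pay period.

Wage Tax: taxable = €14,250.00 − €770.00 = €13,480.00
  €464.00 + 17.3% × (€13,480.00 − €6,800.00) = €464.00 + 17.3% × €6,680.00 = €1,619.64
Health Levy: 1% × €13,480.00 = €134.80
Total: €1,619.64 + €134.80 = €1,754.44

€1,754.44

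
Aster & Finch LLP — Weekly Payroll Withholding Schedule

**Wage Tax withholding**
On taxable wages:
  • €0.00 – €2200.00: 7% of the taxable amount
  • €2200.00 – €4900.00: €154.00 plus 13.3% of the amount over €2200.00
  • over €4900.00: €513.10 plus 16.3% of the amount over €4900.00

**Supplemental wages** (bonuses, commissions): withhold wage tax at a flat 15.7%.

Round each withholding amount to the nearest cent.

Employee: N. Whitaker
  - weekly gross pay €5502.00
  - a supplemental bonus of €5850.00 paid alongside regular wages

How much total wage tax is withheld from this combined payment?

€1529.68

Wage Tax: taxable = €5502.00
  €513.10 + 16.3% × (€5502.00 − €4900.00) = €513.10 + 16.3% × €602.00 = €611.23
Supplemental (15.7% flat on bonus): 15.7% × €5850.00 = €918.45
Total wage tax: €611.23 + €918.45 = €1529.68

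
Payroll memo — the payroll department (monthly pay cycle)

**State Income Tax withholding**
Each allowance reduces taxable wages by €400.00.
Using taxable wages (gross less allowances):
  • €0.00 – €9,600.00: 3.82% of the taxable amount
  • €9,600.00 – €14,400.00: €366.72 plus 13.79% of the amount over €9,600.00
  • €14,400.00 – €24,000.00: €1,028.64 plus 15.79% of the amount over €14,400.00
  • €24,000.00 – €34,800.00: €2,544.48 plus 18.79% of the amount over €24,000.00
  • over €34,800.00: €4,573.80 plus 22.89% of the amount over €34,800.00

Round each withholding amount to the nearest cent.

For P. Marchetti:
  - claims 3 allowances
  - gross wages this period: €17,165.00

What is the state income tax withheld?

State Income Tax: taxable = €17,165.00 − 3×€400.00 = €15,965.00
  €1,028.64 + 15.79% × (€15,965.00 − €14,400.00) = €1,028.64 + 15.79% × €1,565.00 = €1,275.75

€1,275.75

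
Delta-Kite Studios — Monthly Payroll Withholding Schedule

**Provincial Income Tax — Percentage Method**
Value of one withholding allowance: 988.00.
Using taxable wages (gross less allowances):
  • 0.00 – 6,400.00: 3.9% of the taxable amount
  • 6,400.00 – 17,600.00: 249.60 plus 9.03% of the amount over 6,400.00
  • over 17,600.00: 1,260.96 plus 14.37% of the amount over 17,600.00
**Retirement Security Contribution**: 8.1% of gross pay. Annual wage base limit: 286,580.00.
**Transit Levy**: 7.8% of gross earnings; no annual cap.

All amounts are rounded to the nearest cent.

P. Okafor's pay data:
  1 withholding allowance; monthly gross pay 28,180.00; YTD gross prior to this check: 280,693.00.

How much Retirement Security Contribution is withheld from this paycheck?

Retirement Security Contribution: cap 286,580.00 − YTD 280,693.00 = 5,887.00 subject; 8.1% × 5,887.00 = 476.85

476.85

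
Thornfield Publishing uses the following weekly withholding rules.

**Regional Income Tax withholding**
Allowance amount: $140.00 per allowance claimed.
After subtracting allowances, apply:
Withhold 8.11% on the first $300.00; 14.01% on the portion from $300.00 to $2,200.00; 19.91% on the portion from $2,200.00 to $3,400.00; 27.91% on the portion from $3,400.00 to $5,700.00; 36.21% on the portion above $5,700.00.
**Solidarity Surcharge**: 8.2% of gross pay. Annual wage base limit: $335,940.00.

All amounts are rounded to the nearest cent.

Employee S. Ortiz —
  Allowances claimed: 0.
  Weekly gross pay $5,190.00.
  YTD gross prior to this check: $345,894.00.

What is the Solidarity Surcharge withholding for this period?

$0.00

Solidarity Surcharge: YTD $345,894.00 ≥ cap $335,940.00 → $0.00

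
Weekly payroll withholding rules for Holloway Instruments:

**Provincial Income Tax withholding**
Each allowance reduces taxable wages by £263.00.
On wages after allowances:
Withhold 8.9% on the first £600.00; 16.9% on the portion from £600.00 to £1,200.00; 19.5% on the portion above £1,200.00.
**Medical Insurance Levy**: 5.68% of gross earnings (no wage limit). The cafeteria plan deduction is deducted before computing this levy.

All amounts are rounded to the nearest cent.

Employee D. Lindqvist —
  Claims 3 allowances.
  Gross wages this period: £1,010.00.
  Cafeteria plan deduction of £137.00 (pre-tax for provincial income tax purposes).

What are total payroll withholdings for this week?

£57.07

Provincial Income Tax: taxable = £1,010.00 − £137.00 − 3×£263.00 = £84.00
  8.9% × £84.00 = £7.48
Medical Insurance Levy: 5.68% × £873.00 = £49.59
Total: £7.48 + £49.59 = £57.07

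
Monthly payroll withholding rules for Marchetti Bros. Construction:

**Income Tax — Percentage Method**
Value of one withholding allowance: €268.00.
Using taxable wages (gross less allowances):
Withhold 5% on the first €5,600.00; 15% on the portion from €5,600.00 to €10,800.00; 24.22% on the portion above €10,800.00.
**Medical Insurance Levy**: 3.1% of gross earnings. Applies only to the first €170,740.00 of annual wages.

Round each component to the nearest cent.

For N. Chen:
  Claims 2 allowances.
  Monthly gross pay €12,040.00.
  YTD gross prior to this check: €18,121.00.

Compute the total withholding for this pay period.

Income Tax: taxable = €12,040.00 − 2×€268.00 = €11,504.00
  €1,060.00 + 24.22% × (€11,504.00 − €10,800.00) = €1,060.00 + 24.22% × €704.00 = €1,230.51
Medical Insurance Levy: 3.1% × €12,040.00 = €373.24
Total: €1,230.51 + €373.24 = €1,603.75

€1,603.75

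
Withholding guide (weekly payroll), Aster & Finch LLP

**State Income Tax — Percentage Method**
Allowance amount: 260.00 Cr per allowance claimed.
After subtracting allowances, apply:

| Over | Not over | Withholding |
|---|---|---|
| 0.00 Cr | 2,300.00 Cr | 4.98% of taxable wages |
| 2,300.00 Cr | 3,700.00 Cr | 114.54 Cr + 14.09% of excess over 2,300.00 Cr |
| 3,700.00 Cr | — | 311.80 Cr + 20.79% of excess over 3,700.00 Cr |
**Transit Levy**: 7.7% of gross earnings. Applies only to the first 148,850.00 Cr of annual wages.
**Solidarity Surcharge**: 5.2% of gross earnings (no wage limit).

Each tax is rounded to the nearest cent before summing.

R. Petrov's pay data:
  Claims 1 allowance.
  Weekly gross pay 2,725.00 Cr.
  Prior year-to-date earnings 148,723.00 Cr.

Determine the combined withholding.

289.27 Cr

State Income Tax: taxable = 2,725.00 Cr − 1×260.00 Cr = 2,465.00 Cr
  114.54 Cr + 14.09% × (2,465.00 Cr − 2,300.00 Cr) = 114.54 Cr + 14.09% × 165.00 Cr = 137.79 Cr
Transit Levy: cap 148,850.00 Cr − YTD 148,723.00 Cr = 127.00 Cr subject; 7.7% × 127.00 Cr = 9.78 Cr
Solidarity Surcharge: 5.2% × 2,725.00 Cr = 141.70 Cr
Total: 137.79 Cr + 9.78 Cr + 141.70 Cr = 289.27 Cr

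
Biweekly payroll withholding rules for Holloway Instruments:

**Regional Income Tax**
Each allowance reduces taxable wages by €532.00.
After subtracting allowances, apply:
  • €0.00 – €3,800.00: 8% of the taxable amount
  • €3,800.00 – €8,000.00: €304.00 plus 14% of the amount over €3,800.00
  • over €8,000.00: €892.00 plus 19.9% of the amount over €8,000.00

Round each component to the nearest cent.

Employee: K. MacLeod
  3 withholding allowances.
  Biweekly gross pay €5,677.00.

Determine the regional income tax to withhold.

Regional Income Tax: taxable = €5,677.00 − 3×€532.00 = €4,081.00
  €304.00 + 14% × (€4,081.00 − €3,800.00) = €304.00 + 14% × €281.00 = €343.34

€343.34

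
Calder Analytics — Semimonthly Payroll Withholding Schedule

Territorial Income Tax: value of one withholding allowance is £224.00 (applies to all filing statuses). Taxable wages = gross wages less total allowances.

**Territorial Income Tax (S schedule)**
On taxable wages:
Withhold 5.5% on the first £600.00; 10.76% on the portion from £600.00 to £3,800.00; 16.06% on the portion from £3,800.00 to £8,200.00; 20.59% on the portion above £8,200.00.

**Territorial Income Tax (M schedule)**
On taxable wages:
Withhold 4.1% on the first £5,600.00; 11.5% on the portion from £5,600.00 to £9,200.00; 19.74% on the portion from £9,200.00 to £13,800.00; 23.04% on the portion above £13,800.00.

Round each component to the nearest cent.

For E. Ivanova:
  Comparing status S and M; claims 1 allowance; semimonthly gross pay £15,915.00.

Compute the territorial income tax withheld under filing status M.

£1,987.33

Territorial Income Tax (M): taxable = £15,915.00 − 1×£224.00 = £15,691.00
  £1,551.64 + 23.04% × (£15,691.00 − £13,800.00) = £1,551.64 + 23.04% × £1,891.00 = £1,987.33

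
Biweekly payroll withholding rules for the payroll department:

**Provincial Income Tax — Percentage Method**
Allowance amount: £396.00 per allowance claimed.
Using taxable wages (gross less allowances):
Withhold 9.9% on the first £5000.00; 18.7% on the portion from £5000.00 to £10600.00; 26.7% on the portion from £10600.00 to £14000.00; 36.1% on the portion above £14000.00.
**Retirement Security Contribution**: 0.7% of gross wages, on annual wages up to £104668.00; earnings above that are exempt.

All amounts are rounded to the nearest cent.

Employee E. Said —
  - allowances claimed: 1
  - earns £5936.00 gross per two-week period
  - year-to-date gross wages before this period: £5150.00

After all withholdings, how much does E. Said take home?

£5298.47

Provincial Income Tax: taxable = £5936.00 − 1×£396.00 = £5540.00
  £495.00 + 18.7% × (£5540.00 − £5000.00) = £495.00 + 18.7% × £540.00 = £595.98
Retirement Security Contribution: 0.7% × £5936.00 = £41.55
Total withheld: £595.98 + £41.55 = £637.53
Net pay: £5936.00 − £637.53 = £5298.47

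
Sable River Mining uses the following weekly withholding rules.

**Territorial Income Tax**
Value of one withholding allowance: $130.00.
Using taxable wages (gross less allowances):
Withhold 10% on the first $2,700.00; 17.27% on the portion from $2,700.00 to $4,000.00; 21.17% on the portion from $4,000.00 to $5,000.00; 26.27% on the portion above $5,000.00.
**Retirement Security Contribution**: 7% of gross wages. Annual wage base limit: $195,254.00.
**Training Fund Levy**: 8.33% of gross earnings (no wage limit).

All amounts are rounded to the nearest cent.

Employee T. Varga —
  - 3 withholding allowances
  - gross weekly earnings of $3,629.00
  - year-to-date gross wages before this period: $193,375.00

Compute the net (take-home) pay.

$2,832.08

Territorial Income Tax: taxable = $3,629.00 − 3×$130.00 = $3,239.00
  $270.00 + 17.27% × ($3,239.00 − $2,700.00) = $270.00 + 17.27% × $539.00 = $363.09
Retirement Security Contribution: cap $195,254.00 − YTD $193,375.00 = $1,879.00 subject; 7% × $1,879.00 = $131.53
Training Fund Levy: 8.33% × $3,629.00 = $302.30
Total withheld: $363.09 + $131.53 + $302.30 = $796.92
Net pay: $3,629.00 − $796.92 = $2,832.08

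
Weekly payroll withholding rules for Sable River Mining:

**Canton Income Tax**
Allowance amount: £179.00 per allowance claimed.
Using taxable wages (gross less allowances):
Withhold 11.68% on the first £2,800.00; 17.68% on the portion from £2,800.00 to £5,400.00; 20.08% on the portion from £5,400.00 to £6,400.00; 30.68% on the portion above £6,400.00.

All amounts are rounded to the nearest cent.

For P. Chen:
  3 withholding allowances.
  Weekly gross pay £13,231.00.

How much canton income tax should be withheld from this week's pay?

£2,918.52

Canton Income Tax: taxable = £13,231.00 − 3×£179.00 = £12,694.00
  £987.52 + 30.68% × (£12,694.00 − £6,400.00) = £987.52 + 30.68% × £6,294.00 = £2,918.52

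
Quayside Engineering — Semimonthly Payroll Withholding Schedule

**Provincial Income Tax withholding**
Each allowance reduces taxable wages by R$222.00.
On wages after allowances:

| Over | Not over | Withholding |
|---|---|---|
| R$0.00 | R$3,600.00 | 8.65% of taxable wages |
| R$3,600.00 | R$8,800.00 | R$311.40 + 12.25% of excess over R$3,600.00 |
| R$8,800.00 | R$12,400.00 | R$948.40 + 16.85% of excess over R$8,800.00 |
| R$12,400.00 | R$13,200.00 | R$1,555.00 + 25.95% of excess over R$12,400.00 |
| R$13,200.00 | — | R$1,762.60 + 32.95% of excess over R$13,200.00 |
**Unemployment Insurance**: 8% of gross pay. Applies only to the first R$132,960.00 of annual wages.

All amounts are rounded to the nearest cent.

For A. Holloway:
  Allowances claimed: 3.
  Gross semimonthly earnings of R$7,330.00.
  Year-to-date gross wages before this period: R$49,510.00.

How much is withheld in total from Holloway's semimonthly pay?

Provincial Income Tax: taxable = R$7,330.00 − 3×R$222.00 = R$6,664.00
  R$311.40 + 12.25% × (R$6,664.00 − R$3,600.00) = R$311.40 + 12.25% × R$3,064.00 = R$686.74
Unemployment Insurance: 8% × R$7,330.00 = R$586.40
Total: R$686.74 + R$586.40 = R$1,273.14

R$1,273.14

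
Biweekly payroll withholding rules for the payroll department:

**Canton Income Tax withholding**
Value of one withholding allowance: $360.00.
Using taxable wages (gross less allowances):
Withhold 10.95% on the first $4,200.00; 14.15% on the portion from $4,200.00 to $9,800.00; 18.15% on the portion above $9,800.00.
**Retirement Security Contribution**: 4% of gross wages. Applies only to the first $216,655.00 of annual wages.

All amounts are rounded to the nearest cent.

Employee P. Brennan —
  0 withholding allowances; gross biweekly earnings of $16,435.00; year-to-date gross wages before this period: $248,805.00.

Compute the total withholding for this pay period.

Canton Income Tax: taxable = $16,435.00
  $1,252.30 + 18.15% × ($16,435.00 − $9,800.00) = $1,252.30 + 18.15% × $6,635.00 = $2,456.55
Retirement Security Contribution: YTD $248,805.00 ≥ cap $216,655.00 → $0.00
Total: $2,456.55 + $0.00 = $2,456.55

$2,456.55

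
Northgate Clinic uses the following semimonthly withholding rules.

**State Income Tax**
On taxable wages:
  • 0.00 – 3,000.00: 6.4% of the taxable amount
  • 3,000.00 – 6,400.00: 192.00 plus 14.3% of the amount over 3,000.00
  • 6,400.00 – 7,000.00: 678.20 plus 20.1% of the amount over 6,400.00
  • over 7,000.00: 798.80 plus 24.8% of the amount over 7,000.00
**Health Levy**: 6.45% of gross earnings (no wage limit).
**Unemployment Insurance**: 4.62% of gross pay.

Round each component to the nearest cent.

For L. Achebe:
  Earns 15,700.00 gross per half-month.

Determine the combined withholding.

4,694.39

State Income Tax: taxable = 15,700.00
  798.80 + 24.8% × (15,700.00 − 7,000.00) = 798.80 + 24.8% × 8,700.00 = 2,956.40
Health Levy: 6.45% × 15,700.00 = 1,012.65
Unemployment Insurance: 4.62% × 15,700.00 = 725.34
Total: 2,956.40 + 1,012.65 + 725.34 = 4,694.39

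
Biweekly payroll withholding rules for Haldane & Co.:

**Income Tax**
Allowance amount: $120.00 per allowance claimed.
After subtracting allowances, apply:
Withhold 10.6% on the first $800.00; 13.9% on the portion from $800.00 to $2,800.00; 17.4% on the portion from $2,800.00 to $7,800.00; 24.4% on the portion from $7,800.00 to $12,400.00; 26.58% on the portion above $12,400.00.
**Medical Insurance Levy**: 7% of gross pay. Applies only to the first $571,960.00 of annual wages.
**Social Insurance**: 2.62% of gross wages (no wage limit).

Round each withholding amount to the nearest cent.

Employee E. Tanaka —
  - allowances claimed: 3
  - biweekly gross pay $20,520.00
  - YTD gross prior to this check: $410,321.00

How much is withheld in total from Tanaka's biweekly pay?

$6,391.83

Income Tax: taxable = $20,520.00 − 3×$120.00 = $20,160.00
  $2,355.20 + 26.58% × ($20,160.00 − $12,400.00) = $2,355.20 + 26.58% × $7,760.00 = $4,417.81
Medical Insurance Levy: 7% × $20,520.00 = $1,436.40
Social Insurance: 2.62% × $20,520.00 = $537.62
Total: $4,417.81 + $1,436.40 + $537.62 = $6,391.83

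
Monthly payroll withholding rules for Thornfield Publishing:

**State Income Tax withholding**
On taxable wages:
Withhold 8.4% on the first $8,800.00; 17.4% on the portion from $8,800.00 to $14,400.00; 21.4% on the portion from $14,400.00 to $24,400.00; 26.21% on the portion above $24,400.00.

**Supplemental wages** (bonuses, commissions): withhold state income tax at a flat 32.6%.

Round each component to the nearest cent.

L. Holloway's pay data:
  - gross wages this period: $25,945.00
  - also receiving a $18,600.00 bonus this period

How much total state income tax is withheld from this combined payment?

$10,322.14

State Income Tax: taxable = $25,945.00
  $3,853.60 + 26.21% × ($25,945.00 − $24,400.00) = $3,853.60 + 26.21% × $1,545.00 = $4,258.54
Supplemental (32.6% flat on bonus): 32.6% × $18,600.00 = $6,063.60
Total state income tax: $4,258.54 + $6,063.60 = $10,322.14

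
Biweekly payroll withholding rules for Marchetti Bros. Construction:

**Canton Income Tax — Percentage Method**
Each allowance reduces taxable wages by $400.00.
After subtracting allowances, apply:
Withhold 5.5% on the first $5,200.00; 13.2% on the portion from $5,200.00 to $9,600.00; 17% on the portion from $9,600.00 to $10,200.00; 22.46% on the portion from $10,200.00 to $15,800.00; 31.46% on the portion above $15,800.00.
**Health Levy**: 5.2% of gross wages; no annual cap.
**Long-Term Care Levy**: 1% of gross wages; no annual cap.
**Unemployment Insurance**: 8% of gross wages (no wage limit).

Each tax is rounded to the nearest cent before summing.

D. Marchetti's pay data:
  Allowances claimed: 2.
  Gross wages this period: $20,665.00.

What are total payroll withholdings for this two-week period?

Canton Income Tax: taxable = $20,665.00 − 2×$400.00 = $19,865.00
  $2,226.56 + 31.46% × ($19,865.00 − $15,800.00) = $2,226.56 + 31.46% × $4,065.00 = $3,505.41
Health Levy: 5.2% × $20,665.00 = $1,074.58
Long-Term Care Levy: 1% × $20,665.00 = $206.65
Unemployment Insurance: 8% × $20,665.00 = $1,653.20
Total: $3,505.41 + $1,074.58 + $206.65 + $1,653.20 = $6,439.84

$6,439.84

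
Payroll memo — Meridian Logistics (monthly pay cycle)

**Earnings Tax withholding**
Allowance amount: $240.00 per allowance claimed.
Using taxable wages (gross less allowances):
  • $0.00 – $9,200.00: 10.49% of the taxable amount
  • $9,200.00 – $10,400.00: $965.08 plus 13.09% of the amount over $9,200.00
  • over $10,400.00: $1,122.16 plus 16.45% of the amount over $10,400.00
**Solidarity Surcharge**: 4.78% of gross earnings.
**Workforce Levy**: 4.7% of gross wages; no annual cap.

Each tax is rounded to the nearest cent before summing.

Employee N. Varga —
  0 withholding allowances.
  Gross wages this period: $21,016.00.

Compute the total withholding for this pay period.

$4,860.80

Earnings Tax: taxable = $21,016.00
  $1,122.16 + 16.45% × ($21,016.00 − $10,400.00) = $1,122.16 + 16.45% × $10,616.00 = $2,868.49
Solidarity Surcharge: 4.78% × $21,016.00 = $1,004.56
Workforce Levy: 4.7% × $21,016.00 = $987.75
Total: $2,868.49 + $1,004.56 + $987.75 = $4,860.80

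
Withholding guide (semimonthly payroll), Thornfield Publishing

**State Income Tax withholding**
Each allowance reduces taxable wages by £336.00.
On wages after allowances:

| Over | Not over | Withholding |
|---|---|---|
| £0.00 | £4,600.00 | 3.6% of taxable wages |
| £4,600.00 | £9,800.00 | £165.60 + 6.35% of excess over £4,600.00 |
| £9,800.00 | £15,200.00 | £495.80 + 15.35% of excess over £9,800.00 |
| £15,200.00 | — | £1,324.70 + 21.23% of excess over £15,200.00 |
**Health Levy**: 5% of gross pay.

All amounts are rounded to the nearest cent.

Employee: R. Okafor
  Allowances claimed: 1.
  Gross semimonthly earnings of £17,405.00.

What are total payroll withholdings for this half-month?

£2,591.74

State Income Tax: taxable = £17,405.00 − 1×£336.00 = £17,069.00
  £1,324.70 + 21.23% × (£17,069.00 − £15,200.00) = £1,324.70 + 21.23% × £1,869.00 = £1,721.49
Health Levy: 5% × £17,405.00 = £870.25
Total: £1,721.49 + £870.25 = £2,591.74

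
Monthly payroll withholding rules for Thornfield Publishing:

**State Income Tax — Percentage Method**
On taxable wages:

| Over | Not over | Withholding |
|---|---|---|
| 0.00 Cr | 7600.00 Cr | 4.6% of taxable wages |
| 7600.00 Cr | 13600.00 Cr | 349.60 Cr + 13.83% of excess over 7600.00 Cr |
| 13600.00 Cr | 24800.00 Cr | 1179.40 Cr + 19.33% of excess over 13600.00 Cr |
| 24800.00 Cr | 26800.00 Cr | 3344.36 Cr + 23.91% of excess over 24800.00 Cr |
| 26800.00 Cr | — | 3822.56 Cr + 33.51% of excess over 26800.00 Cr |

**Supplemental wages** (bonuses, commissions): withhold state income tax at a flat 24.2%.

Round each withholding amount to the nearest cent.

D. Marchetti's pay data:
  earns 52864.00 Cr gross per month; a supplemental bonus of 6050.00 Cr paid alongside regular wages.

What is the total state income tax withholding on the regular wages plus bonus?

14020.71 Cr

State Income Tax: taxable = 52864.00 Cr
  3822.56 Cr + 33.51% × (52864.00 Cr − 26800.00 Cr) = 3822.56 Cr + 33.51% × 26064.00 Cr = 12556.61 Cr
Supplemental (24.2% flat on bonus): 24.2% × 6050.00 Cr = 1464.10 Cr
Total state income tax: 12556.61 Cr + 1464.10 Cr = 14020.71 Cr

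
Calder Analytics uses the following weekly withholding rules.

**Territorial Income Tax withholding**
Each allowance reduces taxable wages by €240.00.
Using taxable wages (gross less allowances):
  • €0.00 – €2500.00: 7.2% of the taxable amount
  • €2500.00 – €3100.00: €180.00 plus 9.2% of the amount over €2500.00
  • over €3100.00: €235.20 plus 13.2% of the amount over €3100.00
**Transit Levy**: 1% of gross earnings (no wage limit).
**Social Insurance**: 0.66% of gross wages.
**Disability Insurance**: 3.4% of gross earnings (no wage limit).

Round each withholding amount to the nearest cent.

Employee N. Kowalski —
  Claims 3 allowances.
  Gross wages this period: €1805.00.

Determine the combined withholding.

Territorial Income Tax: taxable = €1805.00 − 3×€240.00 = €1085.00
  7.2% × €1085.00 = €78.12
Transit Levy: 1% × €1805.00 = €18.05
Social Insurance: 0.66% × €1805.00 = €11.91
Disability Insurance: 3.4% × €1805.00 = €61.37
Total: €78.12 + €18.05 + €11.91 + €61.37 = €169.45

€169.45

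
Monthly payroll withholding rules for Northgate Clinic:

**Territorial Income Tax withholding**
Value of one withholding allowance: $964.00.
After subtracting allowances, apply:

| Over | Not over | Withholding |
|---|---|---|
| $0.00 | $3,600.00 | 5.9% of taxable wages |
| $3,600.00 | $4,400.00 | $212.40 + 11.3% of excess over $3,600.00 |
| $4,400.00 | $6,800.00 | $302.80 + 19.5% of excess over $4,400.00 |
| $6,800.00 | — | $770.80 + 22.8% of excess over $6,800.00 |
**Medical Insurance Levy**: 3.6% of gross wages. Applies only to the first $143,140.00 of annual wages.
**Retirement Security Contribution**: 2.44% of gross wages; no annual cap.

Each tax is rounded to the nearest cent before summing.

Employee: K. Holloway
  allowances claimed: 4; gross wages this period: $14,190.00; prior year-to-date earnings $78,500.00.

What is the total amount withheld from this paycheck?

$2,433.63

Territorial Income Tax: taxable = $14,190.00 − 4×$964.00 = $10,334.00
  $770.80 + 22.8% × ($10,334.00 − $6,800.00) = $770.80 + 22.8% × $3,534.00 = $1,576.55
Medical Insurance Levy: 3.6% × $14,190.00 = $510.84
Retirement Security Contribution: 2.44% × $14,190.00 = $346.24
Total: $1,576.55 + $510.84 + $346.24 = $2,433.63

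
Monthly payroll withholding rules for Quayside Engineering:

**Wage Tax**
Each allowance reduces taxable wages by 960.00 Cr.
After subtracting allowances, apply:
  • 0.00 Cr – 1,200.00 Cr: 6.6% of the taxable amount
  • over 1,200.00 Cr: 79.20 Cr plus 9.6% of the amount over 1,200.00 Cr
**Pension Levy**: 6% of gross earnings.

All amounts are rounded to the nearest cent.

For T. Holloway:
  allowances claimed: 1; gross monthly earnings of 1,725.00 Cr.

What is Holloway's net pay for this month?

1,571.01 Cr

Wage Tax: taxable = 1,725.00 Cr − 1×960.00 Cr = 765.00 Cr
  6.6% × 765.00 Cr = 50.49 Cr
Pension Levy: 6% × 1,725.00 Cr = 103.50 Cr
Total withheld: 50.49 Cr + 103.50 Cr = 153.99 Cr
Net pay: 1,725.00 Cr − 153.99 Cr = 1,571.01 Cr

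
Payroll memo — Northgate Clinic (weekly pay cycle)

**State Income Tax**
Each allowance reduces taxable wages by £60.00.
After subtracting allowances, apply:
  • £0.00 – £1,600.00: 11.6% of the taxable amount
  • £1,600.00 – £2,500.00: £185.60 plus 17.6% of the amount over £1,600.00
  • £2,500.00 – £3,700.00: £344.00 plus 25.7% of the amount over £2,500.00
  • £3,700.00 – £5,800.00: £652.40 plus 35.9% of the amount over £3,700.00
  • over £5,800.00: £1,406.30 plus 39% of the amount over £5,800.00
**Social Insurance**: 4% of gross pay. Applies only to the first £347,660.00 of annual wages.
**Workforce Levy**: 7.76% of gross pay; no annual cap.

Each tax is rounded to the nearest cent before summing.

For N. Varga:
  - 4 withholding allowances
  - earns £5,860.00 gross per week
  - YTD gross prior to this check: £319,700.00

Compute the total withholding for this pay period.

State Income Tax: taxable = £5,860.00 − 4×£60.00 = £5,620.00
  £652.40 + 35.9% × (£5,620.00 − £3,700.00) = £652.40 + 35.9% × £1,920.00 = £1,341.68
Social Insurance: 4% × £5,860.00 = £234.40
Workforce Levy: 7.76% × £5,860.00 = £454.74
Total: £1,341.68 + £234.40 + £454.74 = £2,030.82

£2,030.82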